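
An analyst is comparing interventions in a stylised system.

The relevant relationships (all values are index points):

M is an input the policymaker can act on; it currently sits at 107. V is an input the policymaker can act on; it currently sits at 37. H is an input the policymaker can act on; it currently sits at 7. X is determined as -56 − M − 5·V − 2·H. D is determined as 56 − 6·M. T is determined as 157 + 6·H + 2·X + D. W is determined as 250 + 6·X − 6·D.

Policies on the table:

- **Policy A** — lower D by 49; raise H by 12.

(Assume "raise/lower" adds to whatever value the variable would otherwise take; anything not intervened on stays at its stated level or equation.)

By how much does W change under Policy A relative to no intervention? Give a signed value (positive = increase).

150

Baseline:
  M = 107
  V = 37
  H = 7
  X = -56 − 107 − 5·37 − 2·7 = -362
  D = 56 − 6·107 = -586
  W = 250 + 6·(-362) − 6·(-586) = 1594
Policy A (D − 49, H + 12):
  M = 107
  V = 37
  H = 7 + 12 = 19
  X = -56 − 107 − 5·37 − 2·19 = -386
  D = 56 − 6·107 (−49 from intervention) = -635
  W = 250 + 6·(-386) − 6·(-635) = 1744
Change in W: 1744 − 1594 = 150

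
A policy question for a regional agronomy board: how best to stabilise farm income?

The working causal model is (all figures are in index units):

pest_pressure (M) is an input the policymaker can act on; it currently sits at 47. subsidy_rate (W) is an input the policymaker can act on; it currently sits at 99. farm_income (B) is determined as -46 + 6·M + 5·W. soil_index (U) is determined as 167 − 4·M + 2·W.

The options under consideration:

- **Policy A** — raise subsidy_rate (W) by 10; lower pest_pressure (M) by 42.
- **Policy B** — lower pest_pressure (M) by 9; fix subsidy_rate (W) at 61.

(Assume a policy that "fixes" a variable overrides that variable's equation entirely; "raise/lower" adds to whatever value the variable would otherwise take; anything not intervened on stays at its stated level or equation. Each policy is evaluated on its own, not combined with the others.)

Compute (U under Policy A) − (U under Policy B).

Policy A (W + 10, M − 42):
  M = 47 − 42 = 5
  W = 99 + 10 = 109
  U = 167 − 4·5 + 2·109 = 365
Policy B (M − 9, W := 61):
  M = 47 − 9 = 38
  W = 61
  U = 167 − 4·38 + 2·61 = 137
U: 365 − 137 = 228

228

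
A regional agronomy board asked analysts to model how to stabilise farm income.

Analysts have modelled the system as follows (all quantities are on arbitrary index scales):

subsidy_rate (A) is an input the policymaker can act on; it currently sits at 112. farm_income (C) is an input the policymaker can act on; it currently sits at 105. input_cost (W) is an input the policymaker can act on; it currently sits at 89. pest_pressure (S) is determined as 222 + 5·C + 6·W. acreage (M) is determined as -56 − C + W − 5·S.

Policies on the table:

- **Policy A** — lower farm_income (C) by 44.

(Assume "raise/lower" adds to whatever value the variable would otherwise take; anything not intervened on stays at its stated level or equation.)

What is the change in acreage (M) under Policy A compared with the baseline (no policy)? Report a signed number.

Baseline:
  C = 105
  W = 89
  S = 222 + 5·105 + 6·89 = 1281
  M = -56 − 105 + 89 − 5·1281 = -6477
Policy A (C − 44):
  C = 105 − 44 = 61
  W = 89
  S = 222 + 5·61 + 6·89 = 1061
  M = -56 − 61 + 89 − 5·1061 = -5333
Change in M: -5333 − (-6477) = 1144

1144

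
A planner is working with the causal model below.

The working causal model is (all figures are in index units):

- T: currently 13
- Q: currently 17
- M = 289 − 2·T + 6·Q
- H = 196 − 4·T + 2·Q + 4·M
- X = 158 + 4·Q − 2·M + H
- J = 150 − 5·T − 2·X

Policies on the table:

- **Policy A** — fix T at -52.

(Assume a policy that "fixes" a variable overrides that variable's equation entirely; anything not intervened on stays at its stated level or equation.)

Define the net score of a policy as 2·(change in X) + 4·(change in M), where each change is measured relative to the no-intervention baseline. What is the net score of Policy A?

1560

Baseline:
  T = 13
  Q = 17
  M = 289 − 2·13 + 6·17 = 365
  H = 196 − 4·13 + 2·17 + 4·365 = 1638
  X = 158 + 4·17 − 2·365 + 1638 = 1134
Policy A (T := -52):
  T = -52
  Q = 17
  M = 289 − 2·(-52) + 6·17 = 495
  H = 196 − 4·(-52) + 2·17 + 4·495 = 2418
  X = 158 + 4·17 − 2·495 + 2418 = 1654
ΔX = 1654 − 1134 = 520; ΔM = 495 − 365 = 130
Score = 2·520 + 4·130 = 1560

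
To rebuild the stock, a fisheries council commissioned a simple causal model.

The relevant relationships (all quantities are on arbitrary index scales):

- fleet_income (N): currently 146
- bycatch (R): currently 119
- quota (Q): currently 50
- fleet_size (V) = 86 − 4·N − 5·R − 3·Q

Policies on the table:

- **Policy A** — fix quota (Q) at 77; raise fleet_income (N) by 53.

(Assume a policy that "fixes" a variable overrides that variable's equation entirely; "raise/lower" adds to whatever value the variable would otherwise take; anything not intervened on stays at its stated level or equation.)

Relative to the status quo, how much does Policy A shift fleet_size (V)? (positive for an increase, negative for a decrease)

Baseline:
  N = 146
  R = 119
  Q = 50
  V = 86 − 4·146 − 5·119 − 3·50 = -1243
Policy A (Q := 77, N + 53):
  N = 146 + 53 = 199
  R = 119
  Q = 77
  V = 86 − 4·199 − 5·119 − 3·77 = -1536
Change in V: -1536 − (-1243) = -293

-293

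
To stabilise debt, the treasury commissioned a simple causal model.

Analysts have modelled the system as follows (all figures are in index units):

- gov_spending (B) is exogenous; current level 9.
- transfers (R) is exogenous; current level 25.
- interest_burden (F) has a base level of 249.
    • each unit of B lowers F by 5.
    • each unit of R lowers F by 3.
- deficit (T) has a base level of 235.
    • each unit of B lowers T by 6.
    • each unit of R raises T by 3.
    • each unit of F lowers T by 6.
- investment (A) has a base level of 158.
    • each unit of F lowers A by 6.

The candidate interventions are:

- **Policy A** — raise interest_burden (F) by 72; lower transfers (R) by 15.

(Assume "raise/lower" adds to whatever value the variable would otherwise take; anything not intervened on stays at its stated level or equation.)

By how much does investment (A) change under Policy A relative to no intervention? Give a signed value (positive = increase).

-702

Baseline:
  B = 9
  R = 25
  F = 249 − 5·9 − 3·25 = 129
  A = 158 − 6·129 = -616
Policy A (F + 72, R − 15):
  B = 9
  R = 25 − 15 = 10
  F = 249 − 5·9 − 3·10 (+72 from intervention) = 246
  A = 158 − 6·246 = -1318
Change in A: -1318 − (-616) = -702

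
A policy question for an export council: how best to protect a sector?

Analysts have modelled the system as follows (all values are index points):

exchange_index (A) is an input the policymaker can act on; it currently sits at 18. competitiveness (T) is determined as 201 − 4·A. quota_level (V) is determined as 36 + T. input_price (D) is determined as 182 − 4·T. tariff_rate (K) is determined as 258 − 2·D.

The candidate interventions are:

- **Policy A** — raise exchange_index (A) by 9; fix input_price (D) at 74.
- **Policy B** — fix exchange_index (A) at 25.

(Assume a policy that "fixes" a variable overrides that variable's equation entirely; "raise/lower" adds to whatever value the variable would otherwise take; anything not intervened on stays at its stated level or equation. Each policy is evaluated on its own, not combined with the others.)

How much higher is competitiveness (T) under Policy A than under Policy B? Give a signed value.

-8

Policy A (A + 9, D := 74):
  A = 18 + 9 = 27
  T = 201 − 4·27 = 93
Policy B (A := 25):
  A = 25
  T = 201 − 4·25 = 101
T: 93 − 101 = -8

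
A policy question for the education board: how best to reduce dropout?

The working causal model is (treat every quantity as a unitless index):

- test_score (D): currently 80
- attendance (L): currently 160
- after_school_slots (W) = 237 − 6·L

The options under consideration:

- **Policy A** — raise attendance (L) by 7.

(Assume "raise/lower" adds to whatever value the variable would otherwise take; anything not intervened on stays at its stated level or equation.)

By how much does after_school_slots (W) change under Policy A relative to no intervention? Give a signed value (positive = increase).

Baseline:
  L = 160
  W = 237 − 6·160 = -723
Policy A (L + 7):
  L = 160 + 7 = 167
  W = 237 − 6·167 = -765
Change in W: -765 − (-723) = -42

-42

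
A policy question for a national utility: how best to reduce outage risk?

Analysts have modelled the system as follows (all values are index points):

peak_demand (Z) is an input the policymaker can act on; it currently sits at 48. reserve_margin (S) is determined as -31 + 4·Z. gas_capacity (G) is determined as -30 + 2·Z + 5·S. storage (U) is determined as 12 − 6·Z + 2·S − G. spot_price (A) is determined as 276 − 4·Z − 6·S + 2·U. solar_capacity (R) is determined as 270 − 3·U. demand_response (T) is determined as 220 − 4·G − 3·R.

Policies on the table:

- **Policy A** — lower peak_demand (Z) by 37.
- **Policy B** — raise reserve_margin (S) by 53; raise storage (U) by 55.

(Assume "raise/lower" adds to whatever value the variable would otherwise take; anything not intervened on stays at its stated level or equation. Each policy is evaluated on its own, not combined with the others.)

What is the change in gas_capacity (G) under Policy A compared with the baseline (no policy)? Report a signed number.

-814

Baseline:
  Z = 48
  S = -31 + 4·48 = 161
  G = -30 + 2·48 + 5·161 = 871
Policy A (Z − 37):
  Z = 48 − 37 = 11
  S = -31 + 4·11 = 13
  G = -30 + 2·11 + 5·13 = 57
Change in G: 57 − 871 = -814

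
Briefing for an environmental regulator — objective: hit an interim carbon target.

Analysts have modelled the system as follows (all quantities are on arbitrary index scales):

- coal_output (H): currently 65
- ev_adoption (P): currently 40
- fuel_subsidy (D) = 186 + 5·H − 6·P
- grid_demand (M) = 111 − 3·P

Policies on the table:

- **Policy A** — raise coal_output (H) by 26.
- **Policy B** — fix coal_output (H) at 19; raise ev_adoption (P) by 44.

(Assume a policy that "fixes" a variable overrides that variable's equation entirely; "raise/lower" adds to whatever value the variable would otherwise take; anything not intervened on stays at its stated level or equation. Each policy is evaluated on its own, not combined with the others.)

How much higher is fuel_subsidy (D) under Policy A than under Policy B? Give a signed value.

Policy A (H + 26):
  H = 65 + 26 = 91
  P = 40
  D = 186 + 5·91 − 6·40 = 401
Policy B (H := 19, P + 44):
  H = 19
  P = 40 + 44 = 84
  D = 186 + 5·19 − 6·84 = -223
D: 401 − (-223) = 624

624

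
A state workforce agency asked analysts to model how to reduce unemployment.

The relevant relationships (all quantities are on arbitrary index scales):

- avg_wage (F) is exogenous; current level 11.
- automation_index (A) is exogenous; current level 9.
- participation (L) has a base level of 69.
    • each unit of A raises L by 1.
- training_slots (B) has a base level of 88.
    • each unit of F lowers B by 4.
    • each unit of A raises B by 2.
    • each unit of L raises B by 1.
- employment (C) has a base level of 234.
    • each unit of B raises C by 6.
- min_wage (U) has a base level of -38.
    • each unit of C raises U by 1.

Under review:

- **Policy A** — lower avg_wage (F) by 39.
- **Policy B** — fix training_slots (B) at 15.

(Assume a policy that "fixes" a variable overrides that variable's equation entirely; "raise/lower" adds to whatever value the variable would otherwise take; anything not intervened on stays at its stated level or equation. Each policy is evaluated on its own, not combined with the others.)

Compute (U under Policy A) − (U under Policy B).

1686

Policy A (F − 39):
  F = 11 − 39 = -28
  A = 9
  L = 69 + 9 = 78
  B = 88 − 4·(-28) + 2·9 + 78 = 296
  C = 234 + 6·296 = 2010
  U = -38 + 2010 = 1972
Policy B (B := 15):
  F = 11
  A = 9
  L = 69 + 9 = 78
  B = 15
  C = 234 + 6·15 = 324
  U = -38 + 324 = 286
U: 1972 − 286 = 1686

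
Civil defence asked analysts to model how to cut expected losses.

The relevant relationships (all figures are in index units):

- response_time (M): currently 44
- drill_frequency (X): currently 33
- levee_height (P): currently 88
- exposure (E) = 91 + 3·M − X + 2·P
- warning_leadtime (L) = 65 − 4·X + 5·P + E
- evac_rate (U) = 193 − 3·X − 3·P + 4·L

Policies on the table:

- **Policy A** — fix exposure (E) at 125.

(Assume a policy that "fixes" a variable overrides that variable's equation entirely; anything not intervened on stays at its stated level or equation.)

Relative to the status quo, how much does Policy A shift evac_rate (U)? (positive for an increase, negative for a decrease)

-964

Baseline:
  M = 44
  X = 33
  P = 88
  E = 91 + 3·44 − 33 + 2·88 = 366
  L = 65 − 4·33 + 5·88 + 366 = 739
  U = 193 − 3·33 − 3·88 + 4·739 = 2786
Policy A (E := 125):
  M = 44
  X = 33
  P = 88
  E = 125
  L = 65 − 4·33 + 5·88 + 125 = 498
  U = 193 − 3·33 − 3·88 + 4·498 = 1822
Change in U: 1822 − 2786 = -964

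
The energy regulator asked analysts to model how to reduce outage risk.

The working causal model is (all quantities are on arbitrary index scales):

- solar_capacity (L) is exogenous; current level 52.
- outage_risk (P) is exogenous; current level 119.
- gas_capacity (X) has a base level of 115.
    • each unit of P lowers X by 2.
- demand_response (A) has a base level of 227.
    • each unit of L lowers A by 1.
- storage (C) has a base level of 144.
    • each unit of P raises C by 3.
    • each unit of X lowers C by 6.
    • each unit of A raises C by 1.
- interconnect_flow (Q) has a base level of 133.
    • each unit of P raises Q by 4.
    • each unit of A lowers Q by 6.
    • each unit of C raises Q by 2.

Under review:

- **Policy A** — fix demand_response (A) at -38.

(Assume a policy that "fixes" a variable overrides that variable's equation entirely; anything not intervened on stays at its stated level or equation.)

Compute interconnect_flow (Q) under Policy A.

3239

Policy A (A := -38):
  L = 52
  P = 119
  X = 115 − 2·119 = -123
  A = -38
  C = 144 + 3·119 − 6·(-123) + (-38) = 1201
  Q = 133 + 4·119 − 6·(-38) + 2·1201 = 3239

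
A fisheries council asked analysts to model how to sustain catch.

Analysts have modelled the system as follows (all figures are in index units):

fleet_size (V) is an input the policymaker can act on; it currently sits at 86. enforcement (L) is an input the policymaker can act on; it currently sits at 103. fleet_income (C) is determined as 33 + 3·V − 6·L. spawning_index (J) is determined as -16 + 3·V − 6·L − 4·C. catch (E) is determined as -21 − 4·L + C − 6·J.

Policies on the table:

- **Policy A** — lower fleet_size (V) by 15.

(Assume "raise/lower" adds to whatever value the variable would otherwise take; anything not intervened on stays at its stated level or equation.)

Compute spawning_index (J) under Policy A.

1067

Policy A (V − 15):
  V = 86 − 15 = 71
  L = 103
  C = 33 + 3·71 − 6·103 = -372
  J = -16 + 3·71 − 6·103 − 4·(-372) = 1067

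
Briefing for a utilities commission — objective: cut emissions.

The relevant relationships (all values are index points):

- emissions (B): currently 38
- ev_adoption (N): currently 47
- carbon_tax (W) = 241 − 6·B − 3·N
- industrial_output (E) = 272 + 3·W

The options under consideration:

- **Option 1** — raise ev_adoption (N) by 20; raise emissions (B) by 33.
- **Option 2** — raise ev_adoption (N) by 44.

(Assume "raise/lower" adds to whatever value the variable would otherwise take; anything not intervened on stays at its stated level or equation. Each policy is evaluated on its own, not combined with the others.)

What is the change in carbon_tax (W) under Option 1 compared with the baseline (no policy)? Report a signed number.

Baseline:
  B = 38
  N = 47
  W = 241 − 6·38 − 3·47 = -128
Option 1 (N + 20, B + 33):
  B = 38 + 33 = 71
  N = 47 + 20 = 67
  W = 241 − 6·71 − 3·67 = -386
Change in W: -386 − (-128) = -258

-258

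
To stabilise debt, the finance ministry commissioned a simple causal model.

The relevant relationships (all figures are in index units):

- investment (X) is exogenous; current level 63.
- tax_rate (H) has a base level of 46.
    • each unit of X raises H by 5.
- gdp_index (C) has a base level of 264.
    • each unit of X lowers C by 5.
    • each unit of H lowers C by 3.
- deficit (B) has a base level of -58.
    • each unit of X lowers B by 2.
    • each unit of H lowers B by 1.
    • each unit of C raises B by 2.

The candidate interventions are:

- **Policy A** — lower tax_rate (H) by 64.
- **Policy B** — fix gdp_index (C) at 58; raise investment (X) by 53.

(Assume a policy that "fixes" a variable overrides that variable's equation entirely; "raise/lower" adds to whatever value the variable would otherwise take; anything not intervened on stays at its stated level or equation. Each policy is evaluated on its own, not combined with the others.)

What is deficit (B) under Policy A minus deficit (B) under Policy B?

Policy A (H − 64):
  X = 63
  H = 46 + 5·63 (−64 from intervention) = 297
  C = 264 − 5·63 − 3·297 = -942
  B = -58 − 2·63 − 297 + 2·(-942) = -2365
Policy B (C := 58, X + 53):
  X = 63 + 53 = 116
  H = 46 + 5·116 = 626
  C = 58
  B = -58 − 2·116 − 626 + 2·58 = -800
B: -2365 − (-800) = -1565

-1565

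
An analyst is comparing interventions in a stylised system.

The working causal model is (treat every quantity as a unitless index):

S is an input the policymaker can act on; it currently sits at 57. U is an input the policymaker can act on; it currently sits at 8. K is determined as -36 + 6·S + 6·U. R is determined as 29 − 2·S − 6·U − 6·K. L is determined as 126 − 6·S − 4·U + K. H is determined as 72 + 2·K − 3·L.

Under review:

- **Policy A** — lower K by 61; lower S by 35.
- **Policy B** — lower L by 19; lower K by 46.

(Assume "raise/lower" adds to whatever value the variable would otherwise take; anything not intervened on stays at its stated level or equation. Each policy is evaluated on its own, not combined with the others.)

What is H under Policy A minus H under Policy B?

Policy A (K − 61, S − 35):
  S = 57 − 35 = 22
  U = 8
  K = -36 + 6·22 + 6·8 (−61 from intervention) = 83
  L = 126 − 6·22 − 4·8 + 83 = 45
  H = 72 + 2·83 − 3·45 = 103
Policy B (L − 19, K − 46):
  S = 57
  U = 8
  K = -36 + 6·57 + 6·8 (−46 from intervention) = 308
  L = 126 − 6·57 − 4·8 + 308 (−19 from intervention) = 41
  H = 72 + 2·308 − 3·41 = 565
H: 103 − 565 = -462

-462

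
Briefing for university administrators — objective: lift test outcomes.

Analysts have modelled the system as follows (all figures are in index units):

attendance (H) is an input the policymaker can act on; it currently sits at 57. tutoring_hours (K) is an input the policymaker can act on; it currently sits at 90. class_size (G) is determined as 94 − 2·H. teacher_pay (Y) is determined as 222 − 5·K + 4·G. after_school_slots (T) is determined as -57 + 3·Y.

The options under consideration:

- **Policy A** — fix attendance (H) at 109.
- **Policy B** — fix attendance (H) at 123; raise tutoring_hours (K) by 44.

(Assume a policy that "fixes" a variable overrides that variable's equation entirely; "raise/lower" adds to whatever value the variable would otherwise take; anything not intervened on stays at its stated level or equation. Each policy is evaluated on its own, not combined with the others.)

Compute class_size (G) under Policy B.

-152

Policy B (H := 123, K + 44):
  H = 123
  G = 94 − 2·123 = -152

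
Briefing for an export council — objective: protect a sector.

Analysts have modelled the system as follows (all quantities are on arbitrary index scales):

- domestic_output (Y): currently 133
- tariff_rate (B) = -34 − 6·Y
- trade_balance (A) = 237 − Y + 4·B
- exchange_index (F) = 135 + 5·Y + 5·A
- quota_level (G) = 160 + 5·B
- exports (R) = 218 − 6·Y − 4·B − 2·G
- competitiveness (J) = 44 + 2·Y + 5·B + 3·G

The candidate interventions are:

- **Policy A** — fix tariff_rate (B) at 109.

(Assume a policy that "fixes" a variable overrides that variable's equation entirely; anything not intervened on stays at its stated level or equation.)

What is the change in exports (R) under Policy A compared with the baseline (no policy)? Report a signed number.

Baseline:
  Y = 133
  B = -34 − 6·133 = -832
  G = 160 + 5·(-832) = -4000
  R = 218 − 6·133 − 4·(-832) − 2·(-4000) = 10748
Policy A (B := 109):
  Y = 133
  B = 109
  G = 160 + 5·109 = 705
  R = 218 − 6·133 − 4·109 − 2·705 = -2426
Change in R: -2426 − 10748 = -13174

-13174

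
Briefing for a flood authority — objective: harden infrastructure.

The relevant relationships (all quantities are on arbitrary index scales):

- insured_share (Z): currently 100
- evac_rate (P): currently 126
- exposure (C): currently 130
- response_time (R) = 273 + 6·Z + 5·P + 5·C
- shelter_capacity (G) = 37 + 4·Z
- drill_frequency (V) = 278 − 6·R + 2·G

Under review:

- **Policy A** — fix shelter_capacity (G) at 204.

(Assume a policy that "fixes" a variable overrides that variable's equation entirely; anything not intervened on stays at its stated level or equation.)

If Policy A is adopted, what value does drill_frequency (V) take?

-12232

Policy A (G := 204):
  Z = 100
  P = 126
  C = 130
  R = 273 + 6·100 + 5·126 + 5·130 = 2153
  G = 204
  V = 278 − 6·2153 + 2·204 = -12232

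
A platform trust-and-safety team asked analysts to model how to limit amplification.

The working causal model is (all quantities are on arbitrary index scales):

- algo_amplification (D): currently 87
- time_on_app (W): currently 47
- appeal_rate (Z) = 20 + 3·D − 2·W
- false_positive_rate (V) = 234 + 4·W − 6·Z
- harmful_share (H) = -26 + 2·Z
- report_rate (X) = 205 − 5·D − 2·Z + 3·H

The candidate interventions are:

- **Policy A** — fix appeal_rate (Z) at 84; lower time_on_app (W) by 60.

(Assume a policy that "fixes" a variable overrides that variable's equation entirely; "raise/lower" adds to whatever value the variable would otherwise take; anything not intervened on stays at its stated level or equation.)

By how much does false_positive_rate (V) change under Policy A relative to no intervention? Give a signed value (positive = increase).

378

Baseline:
  D = 87
  W = 47
  Z = 20 + 3·87 − 2·47 = 187
  V = 234 + 4·47 − 6·187 = -700
Policy A (Z := 84, W − 60):
  D = 87
  W = 47 − 60 = -13
  Z = 84
  V = 234 + 4·(-13) − 6·84 = -322
Change in V: -322 − (-700) = 378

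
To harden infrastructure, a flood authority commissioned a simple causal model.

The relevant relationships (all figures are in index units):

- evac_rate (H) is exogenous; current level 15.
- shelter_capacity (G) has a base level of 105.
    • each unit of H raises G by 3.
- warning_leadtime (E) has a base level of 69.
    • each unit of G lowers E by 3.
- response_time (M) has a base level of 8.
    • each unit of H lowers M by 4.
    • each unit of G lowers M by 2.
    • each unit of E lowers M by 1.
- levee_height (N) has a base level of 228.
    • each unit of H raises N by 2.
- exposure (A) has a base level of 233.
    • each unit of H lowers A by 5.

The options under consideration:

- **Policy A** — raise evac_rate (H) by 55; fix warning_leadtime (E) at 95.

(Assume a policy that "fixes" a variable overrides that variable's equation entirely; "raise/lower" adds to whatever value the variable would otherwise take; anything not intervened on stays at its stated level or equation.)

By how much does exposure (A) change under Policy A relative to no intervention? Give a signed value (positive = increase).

Baseline:
  H = 15
  A = 233 − 5·15 = 158
Policy A (H + 55, E := 95):
  H = 15 + 55 = 70
  A = 233 − 5·70 = -117
Change in A: -117 − 158 = -275

-275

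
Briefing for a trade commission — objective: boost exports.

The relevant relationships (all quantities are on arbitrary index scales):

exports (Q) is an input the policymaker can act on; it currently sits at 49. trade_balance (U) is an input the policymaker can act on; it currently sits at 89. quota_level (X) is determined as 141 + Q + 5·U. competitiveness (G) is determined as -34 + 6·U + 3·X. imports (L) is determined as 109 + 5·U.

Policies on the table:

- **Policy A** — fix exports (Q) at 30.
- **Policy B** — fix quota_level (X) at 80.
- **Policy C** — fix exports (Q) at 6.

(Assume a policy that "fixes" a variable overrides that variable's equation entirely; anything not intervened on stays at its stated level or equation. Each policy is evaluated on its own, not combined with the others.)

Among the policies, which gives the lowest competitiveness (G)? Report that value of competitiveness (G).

740

Policy A (Q := 30):
  Q = 30
  U = 89
  X = 141 + 30 + 5·89 = 616
  G = -34 + 6·89 + 3·616 = 2348
Policy B (X := 80):
  Q = 49
  U = 89
  X = 80
  G = -34 + 6·89 + 3·80 = 740
Policy C (Q := 6):
  Q = 6
  U = 89
  X = 141 + 6 + 5·89 = 592
  G = -34 + 6·89 + 3·592 = 2276
Comparing — Policy A: G=2348, Policy B: G=740, Policy C: G=2276. Lowest is 740 (Policy B).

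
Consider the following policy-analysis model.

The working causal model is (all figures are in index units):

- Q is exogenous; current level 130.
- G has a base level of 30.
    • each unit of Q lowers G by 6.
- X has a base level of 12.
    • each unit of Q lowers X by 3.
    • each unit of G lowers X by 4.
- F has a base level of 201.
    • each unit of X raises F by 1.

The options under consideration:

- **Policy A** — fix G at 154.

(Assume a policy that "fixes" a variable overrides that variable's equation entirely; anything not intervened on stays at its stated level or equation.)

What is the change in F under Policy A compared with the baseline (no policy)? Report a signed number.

Baseline:
  Q = 130
  G = 30 − 6·130 = -750
  X = 12 − 3·130 − 4·(-750) = 2622
  F = 201 + 2622 = 2823
Policy A (G := 154):
  Q = 130
  G = 154
  X = 12 − 3·130 − 4·154 = -994
  F = 201 + (-994) = -793
Change in F: -793 − 2823 = -3616

-3616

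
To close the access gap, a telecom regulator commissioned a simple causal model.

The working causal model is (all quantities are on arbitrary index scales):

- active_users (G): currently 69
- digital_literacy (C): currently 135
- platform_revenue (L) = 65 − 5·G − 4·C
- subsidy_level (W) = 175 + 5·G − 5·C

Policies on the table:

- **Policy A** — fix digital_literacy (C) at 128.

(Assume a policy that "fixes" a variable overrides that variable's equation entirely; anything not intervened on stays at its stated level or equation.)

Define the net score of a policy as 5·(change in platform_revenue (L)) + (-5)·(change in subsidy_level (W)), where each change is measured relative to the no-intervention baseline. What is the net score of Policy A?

-35

Baseline:
  G = 69
  C = 135
  L = 65 − 5·69 − 4·135 = -820
  W = 175 + 5·69 − 5·135 = -155
Policy A (C := 128):
  G = 69
  C = 128
  L = 65 − 5·69 − 4·128 = -792
  W = 175 + 5·69 − 5·128 = -120
ΔL = -792 − (-820) = 28; ΔW = -120 − (-155) = 35
Score = 5·28 + (-5)·35 = -35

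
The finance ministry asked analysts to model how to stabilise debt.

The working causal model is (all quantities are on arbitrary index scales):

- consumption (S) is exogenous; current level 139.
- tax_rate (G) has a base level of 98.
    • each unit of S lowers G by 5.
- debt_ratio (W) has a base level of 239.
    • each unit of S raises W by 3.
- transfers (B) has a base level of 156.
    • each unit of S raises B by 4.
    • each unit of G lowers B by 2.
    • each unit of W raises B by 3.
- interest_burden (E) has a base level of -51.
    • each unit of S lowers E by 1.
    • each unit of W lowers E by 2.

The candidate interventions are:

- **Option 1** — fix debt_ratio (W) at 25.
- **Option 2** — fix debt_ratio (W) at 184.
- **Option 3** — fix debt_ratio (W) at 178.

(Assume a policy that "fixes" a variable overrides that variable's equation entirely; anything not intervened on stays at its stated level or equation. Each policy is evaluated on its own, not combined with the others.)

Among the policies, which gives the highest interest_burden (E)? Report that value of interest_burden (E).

-240

Option 1 (W := 25):
  S = 139
  W = 25
  E = -51 − 139 − 2·25 = -240
Option 2 (W := 184):
  S = 139
  W = 184
  E = -51 − 139 − 2·184 = -558
Option 3 (W := 178):
  S = 139
  W = 178
  E = -51 − 139 − 2·178 = -546
Comparing — Option 1: E=-240, Option 2: E=-558, Option 3: E=-546. Highest is -240 (Option 1).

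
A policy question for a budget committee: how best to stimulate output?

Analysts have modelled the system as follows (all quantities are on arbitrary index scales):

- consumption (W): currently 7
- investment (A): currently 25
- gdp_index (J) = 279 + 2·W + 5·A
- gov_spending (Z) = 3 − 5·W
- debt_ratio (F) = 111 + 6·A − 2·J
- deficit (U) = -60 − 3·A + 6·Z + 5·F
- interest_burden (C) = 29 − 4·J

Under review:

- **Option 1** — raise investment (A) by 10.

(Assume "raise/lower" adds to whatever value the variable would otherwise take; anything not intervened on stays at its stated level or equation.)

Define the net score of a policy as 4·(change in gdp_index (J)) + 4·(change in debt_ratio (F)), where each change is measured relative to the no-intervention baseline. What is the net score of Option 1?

40

Baseline:
  W = 7
  A = 25
  J = 279 + 2·7 + 5·25 = 418
  F = 111 + 6·25 − 2·418 = -575
Option 1 (A + 10):
  W = 7
  A = 25 + 10 = 35
  J = 279 + 2·7 + 5·35 = 468
  F = 111 + 6·35 − 2·468 = -615
ΔJ = 468 − 418 = 50; ΔF = -615 − (-575) = -40
Score = 4·50 + 4·(-40) = 40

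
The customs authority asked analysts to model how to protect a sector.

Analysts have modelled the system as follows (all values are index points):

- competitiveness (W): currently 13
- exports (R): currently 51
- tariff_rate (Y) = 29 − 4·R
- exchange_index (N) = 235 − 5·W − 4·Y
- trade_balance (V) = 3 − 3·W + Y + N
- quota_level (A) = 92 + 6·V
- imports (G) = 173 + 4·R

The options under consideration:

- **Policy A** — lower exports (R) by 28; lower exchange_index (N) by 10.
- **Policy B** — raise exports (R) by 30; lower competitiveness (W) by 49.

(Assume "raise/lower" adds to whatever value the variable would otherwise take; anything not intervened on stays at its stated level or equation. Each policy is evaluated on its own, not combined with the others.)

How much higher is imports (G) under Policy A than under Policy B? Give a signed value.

Policy A (R − 28, N − 10):
  R = 51 − 28 = 23
  G = 173 + 4·23 = 265
Policy B (R + 30, W − 49):
  R = 51 + 30 = 81
  G = 173 + 4·81 = 497
G: 265 − 497 = -232

-232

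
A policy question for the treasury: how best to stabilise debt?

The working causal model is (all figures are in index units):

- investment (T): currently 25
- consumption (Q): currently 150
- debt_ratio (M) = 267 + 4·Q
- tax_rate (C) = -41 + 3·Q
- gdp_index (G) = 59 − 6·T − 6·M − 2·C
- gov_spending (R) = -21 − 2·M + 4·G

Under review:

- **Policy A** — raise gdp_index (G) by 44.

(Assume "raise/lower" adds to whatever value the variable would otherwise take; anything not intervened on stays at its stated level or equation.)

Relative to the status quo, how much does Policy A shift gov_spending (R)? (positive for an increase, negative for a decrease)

176

Baseline:
  T = 25
  Q = 150
  M = 267 + 4·150 = 867
  C = -41 + 3·150 = 409
  G = 59 − 6·25 − 6·867 − 2·409 = -6111
  R = -21 − 2·867 + 4·(-6111) = -26199
Policy A (G + 44):
  T = 25
  Q = 150
  M = 267 + 4·150 = 867
  C = -41 + 3·150 = 409
  G = 59 − 6·25 − 6·867 − 2·409 (+44 from intervention) = -6067
  R = -21 − 2·867 + 4·(-6067) = -26023
Change in R: -26023 − (-26199) = 176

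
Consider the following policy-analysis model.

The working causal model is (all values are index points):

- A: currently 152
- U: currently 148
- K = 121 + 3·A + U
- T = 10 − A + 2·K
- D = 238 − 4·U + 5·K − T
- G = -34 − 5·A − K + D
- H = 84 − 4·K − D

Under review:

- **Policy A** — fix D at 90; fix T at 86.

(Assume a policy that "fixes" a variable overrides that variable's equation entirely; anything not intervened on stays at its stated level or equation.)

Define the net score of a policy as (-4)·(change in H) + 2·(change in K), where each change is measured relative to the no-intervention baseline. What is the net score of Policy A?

-7492

Baseline:
  A = 152
  U = 148
  K = 121 + 3·152 + 148 = 725
  T = 10 − 152 + 2·725 = 1308
  D = 238 − 4·148 + 5·725 − 1308 = 1963
  H = 84 − 4·725 − 1963 = -4779
Policy A (D := 90, T := 86):
  A = 152
  U = 148
  K = 121 + 3·152 + 148 = 725
  T = 86
  D = 90
  H = 84 − 4·725 − 90 = -2906
ΔH = -2906 − (-4779) = 1873; ΔK = 725 − 725 = 0
Score = (-4)·1873 + 2·0 = -7492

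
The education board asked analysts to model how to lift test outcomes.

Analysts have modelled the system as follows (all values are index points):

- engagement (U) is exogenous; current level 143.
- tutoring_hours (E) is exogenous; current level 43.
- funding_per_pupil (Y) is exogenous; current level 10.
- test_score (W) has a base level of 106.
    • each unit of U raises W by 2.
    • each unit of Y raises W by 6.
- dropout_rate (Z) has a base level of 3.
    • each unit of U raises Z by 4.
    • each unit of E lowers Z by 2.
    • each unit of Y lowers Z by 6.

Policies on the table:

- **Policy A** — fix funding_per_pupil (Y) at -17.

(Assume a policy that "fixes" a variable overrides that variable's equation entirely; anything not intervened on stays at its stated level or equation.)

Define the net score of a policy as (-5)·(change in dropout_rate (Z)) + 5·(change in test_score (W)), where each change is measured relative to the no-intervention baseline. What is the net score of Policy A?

-1620

Baseline:
  U = 143
  E = 43
  Y = 10
  W = 106 + 2·143 + 6·10 = 452
  Z = 3 + 4·143 − 2·43 − 6·10 = 429
Policy A (Y := -17):
  U = 143
  E = 43
  Y = -17
  W = 106 + 2·143 + 6·(-17) = 290
  Z = 3 + 4·143 − 2·43 − 6·(-17) = 591
ΔZ = 591 − 429 = 162; ΔW = 290 − 452 = -162
Score = (-5)·162 + 5·(-162) = -1620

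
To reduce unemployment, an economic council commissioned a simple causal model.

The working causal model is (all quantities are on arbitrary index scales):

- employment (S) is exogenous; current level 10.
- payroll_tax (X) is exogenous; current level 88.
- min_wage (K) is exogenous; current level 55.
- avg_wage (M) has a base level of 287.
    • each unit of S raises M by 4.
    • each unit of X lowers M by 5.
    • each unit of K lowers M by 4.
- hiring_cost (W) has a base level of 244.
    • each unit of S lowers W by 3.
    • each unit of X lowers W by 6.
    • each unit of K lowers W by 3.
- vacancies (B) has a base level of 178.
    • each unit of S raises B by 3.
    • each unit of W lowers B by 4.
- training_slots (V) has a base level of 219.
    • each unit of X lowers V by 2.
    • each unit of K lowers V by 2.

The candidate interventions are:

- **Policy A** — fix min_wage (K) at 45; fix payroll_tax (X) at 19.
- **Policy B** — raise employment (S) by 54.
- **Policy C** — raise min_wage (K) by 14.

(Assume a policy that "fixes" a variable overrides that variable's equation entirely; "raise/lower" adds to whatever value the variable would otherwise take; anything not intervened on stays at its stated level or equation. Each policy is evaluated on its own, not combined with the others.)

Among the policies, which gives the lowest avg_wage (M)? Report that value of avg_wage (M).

Policy A (K := 45, X := 19):
  S = 10
  X = 19
  K = 45
  M = 287 + 4·10 − 5·19 − 4·45 = 52
Policy B (S + 54):
  S = 10 + 54 = 64
  X = 88
  K = 55
  M = 287 + 4·64 − 5·88 − 4·55 = -117
Policy C (K + 14):
  S = 10
  X = 88
  K = 55 + 14 = 69
  M = 287 + 4·10 − 5·88 − 4·69 = -389
Comparing — Policy A: M=52, Policy B: M=-117, Policy C: M=-389. Lowest is -389 (Policy C).

-389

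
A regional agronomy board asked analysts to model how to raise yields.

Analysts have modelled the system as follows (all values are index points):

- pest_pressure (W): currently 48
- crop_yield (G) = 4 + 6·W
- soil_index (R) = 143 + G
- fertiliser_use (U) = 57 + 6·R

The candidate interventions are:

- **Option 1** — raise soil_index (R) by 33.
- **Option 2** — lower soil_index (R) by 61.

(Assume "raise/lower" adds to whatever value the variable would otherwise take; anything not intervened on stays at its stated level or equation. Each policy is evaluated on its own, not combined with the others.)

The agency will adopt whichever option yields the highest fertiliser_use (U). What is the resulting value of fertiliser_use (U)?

2865

Option 1 (R + 33):
  W = 48
  G = 4 + 6·48 = 292
  R = 143 + 292 (+33 from intervention) = 468
  U = 57 + 6·468 = 2865
Option 2 (R − 61):
  W = 48
  G = 4 + 6·48 = 292
  R = 143 + 292 (−61 from intervention) = 374
  U = 57 + 6·374 = 2301
Comparing — Option 1: U=2865, Option 2: U=2301. Highest is 2865 (Option 1).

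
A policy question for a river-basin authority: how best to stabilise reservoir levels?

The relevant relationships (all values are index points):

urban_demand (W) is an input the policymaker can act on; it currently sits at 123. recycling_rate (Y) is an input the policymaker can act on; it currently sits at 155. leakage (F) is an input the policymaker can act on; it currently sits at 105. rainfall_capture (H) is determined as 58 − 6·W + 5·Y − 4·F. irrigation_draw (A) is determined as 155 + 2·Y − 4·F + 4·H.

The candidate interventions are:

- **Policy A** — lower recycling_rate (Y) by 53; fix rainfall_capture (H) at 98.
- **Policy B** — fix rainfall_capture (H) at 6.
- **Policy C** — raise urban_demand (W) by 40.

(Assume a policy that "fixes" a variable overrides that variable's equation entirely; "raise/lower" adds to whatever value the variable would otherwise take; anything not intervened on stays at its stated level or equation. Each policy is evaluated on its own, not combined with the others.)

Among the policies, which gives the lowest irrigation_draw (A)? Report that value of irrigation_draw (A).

-2215

Policy A (Y − 53, H := 98):
  W = 123
  Y = 155 − 53 = 102
  F = 105
  H = 98
  A = 155 + 2·102 − 4·105 + 4·98 = 331
Policy B (H := 6):
  W = 123
  Y = 155
  F = 105
  H = 6
  A = 155 + 2·155 − 4·105 + 4·6 = 69
Policy C (W + 40):
  W = 123 + 40 = 163
  Y = 155
  F = 105
  H = 58 − 6·163 + 5·155 − 4·105 = -565
  A = 155 + 2·155 − 4·105 + 4·(-565) = -2215
Comparing — Policy A: A=331, Policy B: A=69, Policy C: A=-2215. Lowest is -2215 (Policy C).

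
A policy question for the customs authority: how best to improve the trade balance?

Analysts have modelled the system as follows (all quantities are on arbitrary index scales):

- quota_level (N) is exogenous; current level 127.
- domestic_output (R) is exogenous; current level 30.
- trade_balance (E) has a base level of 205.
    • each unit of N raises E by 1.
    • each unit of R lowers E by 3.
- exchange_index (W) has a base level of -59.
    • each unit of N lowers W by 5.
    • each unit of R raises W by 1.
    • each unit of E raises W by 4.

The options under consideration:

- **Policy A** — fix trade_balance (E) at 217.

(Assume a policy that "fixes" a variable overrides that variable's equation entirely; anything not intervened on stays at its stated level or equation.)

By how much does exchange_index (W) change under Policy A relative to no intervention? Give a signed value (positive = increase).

-100

Baseline:
  N = 127
  R = 30
  E = 205 + 127 − 3·30 = 242
  W = -59 − 5·127 + 30 + 4·242 = 304
Policy A (E := 217):
  N = 127
  R = 30
  E = 217
  W = -59 − 5·127 + 30 + 4·217 = 204
Change in W: 204 − 304 = -100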